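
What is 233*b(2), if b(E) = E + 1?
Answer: 699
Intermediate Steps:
b(E) = 1 + E
233*b(2) = 233*(1 + 2) = 233*3 = 699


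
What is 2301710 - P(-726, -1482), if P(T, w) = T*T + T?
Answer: 1775360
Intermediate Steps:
P(T, w) = T + T² (P(T, w) = T² + T = T + T²)
2301710 - P(-726, -1482) = 2301710 - (-726)*(1 - 726) = 2301710 - (-726)*(-725) = 2301710 - 1*526350 = 2301710 - 526350 = 1775360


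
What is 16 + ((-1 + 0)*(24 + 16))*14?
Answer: -544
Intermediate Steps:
16 + ((-1 + 0)*(24 + 16))*14 = 16 - 1*40*14 = 16 - 40*14 = 16 - 560 = -544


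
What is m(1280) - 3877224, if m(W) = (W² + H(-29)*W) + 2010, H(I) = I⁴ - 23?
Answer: 903053426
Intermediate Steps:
H(I) = -23 + I⁴
m(W) = 2010 + W² + 707258*W (m(W) = (W² + (-23 + (-29)⁴)*W) + 2010 = (W² + (-23 + 707281)*W) + 2010 = (W² + 707258*W) + 2010 = 2010 + W² + 707258*W)
m(1280) - 3877224 = (2010 + 1280² + 707258*1280) - 3877224 = (2010 + 1638400 + 905290240) - 3877224 = 906930650 - 3877224 = 903053426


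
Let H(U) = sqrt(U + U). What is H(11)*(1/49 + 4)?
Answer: 197*sqrt(22)/49 ≈ 18.857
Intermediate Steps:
H(U) = sqrt(2)*sqrt(U) (H(U) = sqrt(2*U) = sqrt(2)*sqrt(U))
H(11)*(1/49 + 4) = (sqrt(2)*sqrt(11))*(1/49 + 4) = sqrt(22)*(1/49 + 4) = sqrt(22)*(197/49) = 197*sqrt(22)/49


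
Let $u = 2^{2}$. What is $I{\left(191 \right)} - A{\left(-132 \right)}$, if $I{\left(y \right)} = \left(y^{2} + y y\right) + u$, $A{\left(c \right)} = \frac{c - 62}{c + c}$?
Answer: $\frac{9631415}{132} \approx 72965.0$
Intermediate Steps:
$u = 4$
$A{\left(c \right)} = \frac{-62 + c}{2 c}$
$I{\left(y \right)} = 4 + 2 y^{2}$ ($I{\left(y \right)} = \left(y^{2} + y y\right) + 4 = \left(y^{2} + y^{2}\right) + 4 = 2 y^{2} + 4 = 4 + 2 y^{2}$)
$I{\left(191 \right)} - A{\left(-132 \right)} = \left(4 + 2 \cdot 191^{2}\right) - \frac{-62 - 132}{2 \left(-132\right)} = \left(4 + 2 \cdot 36481\right) - \frac{1}{2} \left(- \frac{1}{132}\right) \left(-194\right) = \left(4 + 72962\right) - \frac{97}{132} = 72966 - \frac{97}{132} = \frac{9631415}{132}$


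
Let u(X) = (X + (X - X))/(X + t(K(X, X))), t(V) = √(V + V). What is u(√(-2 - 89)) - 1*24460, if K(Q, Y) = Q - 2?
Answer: (-24460*√(-4 + 2*I*√91) - 24459*I*√91)/(I*√91 + √2*√(-2 + I*√91)) ≈ -24459.0 + 0.15096*I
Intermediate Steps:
K(Q, Y) = -2 + Q
t(V) = √2*√V (t(V) = √(2*V) = √2*√V)
u(X) = X/(X + √2*√(-2 + X)) (u(X) = (X + (X - X))/(X + √2*√(-2 + X)) = (X + 0)/(X + √2*√(-2 + X)) = X/(X + √2*√(-2 + X)))
u(√(-2 - 89)) - 1*24460 = √(-2 - 89)/(√(-2 - 89) + √2*√(-2 + √(-2 - 89))) - 1*24460 = √(-91)/(√(-91) + √2*√(-2 + √(-91))) - 24460 = (I*√91)/(I*√91 + √2*√(-2 + I*√91)) - 24460 = I*√91/(I*√91 + √2*√(-2 + I*√91)) - 24460 = -24460 + I*√91/(I*√91 + √2*√(-2 + I*√91))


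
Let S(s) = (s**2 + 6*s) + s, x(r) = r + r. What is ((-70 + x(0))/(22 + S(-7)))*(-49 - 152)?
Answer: 7035/11 ≈ 639.54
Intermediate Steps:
x(r) = 2*r
S(s) = s**2 + 7*s
((-70 + x(0))/(22 + S(-7)))*(-49 - 152) = ((-70 + 2*0)/(22 - 7*(7 - 7)))*(-49 - 152) = ((-70 + 0)/(22 - 7*0))*(-201) = -70/(22 + 0)*(-201) = -70/22*(-201) = -70*1/22*(-201) = -35/11*(-201) = 7035/11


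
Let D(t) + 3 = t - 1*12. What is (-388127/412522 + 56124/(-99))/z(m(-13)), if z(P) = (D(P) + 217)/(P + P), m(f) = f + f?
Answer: 16284801/97064 ≈ 167.77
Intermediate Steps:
D(t) = -15 + t (D(t) = -3 + (t - 1*12) = -3 + (t - 12) = -3 + (-12 + t) = -15 + t)
m(f) = 2*f
z(P) = (202 + P)/(2*P) (z(P) = ((-15 + P) + 217)/(P + P) = (202 + P)/((2*P)) = (202 + P)*(1/(2*P)) = (202 + P)/(2*P))
(-388127/412522 + 56124/(-99))/z(m(-13)) = (-388127/412522 + 56124/(-99))/(((202 + 2*(-13))/(2*((2*(-13)))))) = (-388127*1/412522 + 56124*(-1/99))/(((1/2)*(202 - 26)/(-26))) = (-22831/24266 - 6236/11)/(((1/2)*(-1/26)*176)) = -1252677/(2206*(-44/13)) = -1252677/2206*(-13/44) = 16284801/97064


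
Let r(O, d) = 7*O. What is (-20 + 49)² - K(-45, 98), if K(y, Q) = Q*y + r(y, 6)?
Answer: 5566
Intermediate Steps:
K(y, Q) = 7*y + Q*y (K(y, Q) = Q*y + 7*y = 7*y + Q*y)
(-20 + 49)² - K(-45, 98) = (-20 + 49)² - (-45)*(7 + 98) = 29² - (-45)*105 = 841 - 1*(-4725) = 841 + 4725 = 5566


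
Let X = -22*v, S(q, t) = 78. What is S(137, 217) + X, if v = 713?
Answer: -15608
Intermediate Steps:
X = -15686 (X = -22*713 = -15686)
S(137, 217) + X = 78 - 15686 = -15608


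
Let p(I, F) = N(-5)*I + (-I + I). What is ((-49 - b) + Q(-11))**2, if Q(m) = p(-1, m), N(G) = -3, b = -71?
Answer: 625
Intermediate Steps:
p(I, F) = -3*I (p(I, F) = -3*I + (-I + I) = -3*I + 0 = -3*I)
Q(m) = 3 (Q(m) = -3*(-1) = 3)
((-49 - b) + Q(-11))**2 = ((-49 - 1*(-71)) + 3)**2 = ((-49 + 71) + 3)**2 = (22 + 3)**2 = 25**2 = 625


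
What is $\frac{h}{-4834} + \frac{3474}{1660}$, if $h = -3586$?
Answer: $\frac{5686519}{2006110} \approx 2.8346$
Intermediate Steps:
$\frac{h}{-4834} + \frac{3474}{1660} = - \frac{3586}{-4834} + \frac{3474}{1660} = \left(-3586\right) \left(- \frac{1}{4834}\right) + 3474 \cdot \frac{1}{1660} = \frac{1793}{2417} + \frac{1737}{830} = \frac{5686519}{2006110}$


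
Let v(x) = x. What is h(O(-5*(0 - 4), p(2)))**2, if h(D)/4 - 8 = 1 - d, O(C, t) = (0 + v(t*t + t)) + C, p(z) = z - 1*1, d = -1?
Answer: 1600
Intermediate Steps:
p(z) = -1 + z (p(z) = z - 1 = -1 + z)
O(C, t) = C + t + t**2 (O(C, t) = (0 + (t*t + t)) + C = (0 + (t**2 + t)) + C = (0 + (t + t**2)) + C = (t + t**2) + C = C + t + t**2)
h(D) = 40 (h(D) = 32 + 4*(1 - 1*(-1)) = 32 + 4*(1 + 1) = 32 + 4*2 = 32 + 8 = 40)
h(O(-5*(0 - 4), p(2)))**2 = 40**2 = 1600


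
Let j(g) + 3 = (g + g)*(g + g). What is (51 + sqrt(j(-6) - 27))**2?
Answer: (51 + sqrt(114))**2 ≈ 3804.1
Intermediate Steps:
j(g) = -3 + 4*g**2 (j(g) = -3 + (g + g)*(g + g) = -3 + (2*g)*(2*g) = -3 + 4*g**2)
(51 + sqrt(j(-6) - 27))**2 = (51 + sqrt((-3 + 4*(-6)**2) - 27))**2 = (51 + sqrt((-3 + 4*36) - 27))**2 = (51 + sqrt((-3 + 144) - 27))**2 = (51 + sqrt(141 - 27))**2 = (51 + sqrt(114))**2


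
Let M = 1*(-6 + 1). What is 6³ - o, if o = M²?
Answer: 191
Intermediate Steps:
M = -5 (M = 1*(-5) = -5)
o = 25 (o = (-5)² = 25)
6³ - o = 6³ - 1*25 = 216 - 25 = 191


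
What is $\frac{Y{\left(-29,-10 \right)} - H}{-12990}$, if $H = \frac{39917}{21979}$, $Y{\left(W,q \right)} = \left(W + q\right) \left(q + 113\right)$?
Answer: $\frac{8832956}{28550721} \approx 0.30938$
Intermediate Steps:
$Y{\left(W,q \right)} = \left(113 + q\right) \left(W + q\right)$ ($Y{\left(W,q \right)} = \left(W + q\right) \left(113 + q\right) = \left(113 + q\right) \left(W + q\right)$)
$H = \frac{39917}{21979}$ ($H = 39917 \cdot \frac{1}{21979} = \frac{39917}{21979} \approx 1.8161$)
$\frac{Y{\left(-29,-10 \right)} - H}{-12990} = \frac{\left(\left(-10\right)^{2} + 113 \left(-29\right) + 113 \left(-10\right) - -290\right) - \frac{39917}{21979}}{-12990} = \left(\left(100 - 3277 - 1130 + 290\right) - \frac{39917}{21979}\right) \left(- \frac{1}{12990}\right) = \left(-4017 - \frac{39917}{21979}\right) \left(- \frac{1}{12990}\right) = \left(- \frac{88329560}{21979}\right) \left(- \frac{1}{12990}\right) = \frac{8832956}{28550721}$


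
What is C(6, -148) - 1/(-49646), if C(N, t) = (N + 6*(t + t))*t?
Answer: 13005266161/49646 ≈ 2.6196e+5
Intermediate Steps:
C(N, t) = t*(N + 12*t) (C(N, t) = (N + 6*(2*t))*t = (N + 12*t)*t = t*(N + 12*t))
C(6, -148) - 1/(-49646) = -148*(6 + 12*(-148)) - 1/(-49646) = -148*(6 - 1776) - 1*(-1/49646) = -148*(-1770) + 1/49646 = 261960 + 1/49646 = 13005266161/49646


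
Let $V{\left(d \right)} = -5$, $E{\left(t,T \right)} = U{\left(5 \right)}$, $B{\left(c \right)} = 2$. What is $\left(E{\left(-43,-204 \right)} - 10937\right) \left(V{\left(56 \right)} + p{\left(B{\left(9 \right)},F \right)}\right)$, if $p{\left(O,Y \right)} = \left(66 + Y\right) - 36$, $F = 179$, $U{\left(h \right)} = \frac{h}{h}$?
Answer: $-2230944$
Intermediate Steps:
$U{\left(h \right)} = 1$
$E{\left(t,T \right)} = 1$
$p{\left(O,Y \right)} = 30 + Y$
$\left(E{\left(-43,-204 \right)} - 10937\right) \left(V{\left(56 \right)} + p{\left(B{\left(9 \right)},F \right)}\right) = \left(1 - 10937\right) \left(-5 + \left(30 + 179\right)\right) = - 10936 \left(-5 + 209\right) = \left(-10936\right) 204 = -2230944$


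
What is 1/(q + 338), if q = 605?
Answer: 1/943 ≈ 0.0010604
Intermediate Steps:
1/(q + 338) = 1/(605 + 338) = 1/943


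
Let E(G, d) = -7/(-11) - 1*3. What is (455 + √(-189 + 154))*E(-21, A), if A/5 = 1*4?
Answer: -11830/11 - 26*I*√35/11 ≈ -1075.5 - 13.983*I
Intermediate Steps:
A = 20 (A = 5*(1*4) = 5*4 = 20)
E(G, d) = -26/11 (E(G, d) = -7*(-1/11) - 3 = 7/11 - 3 = -26/11)
(455 + √(-189 + 154))*E(-21, A) = (455 + √(-189 + 154))*(-26/11) = (455 + √(-35))*(-26/11) = (455 + I*√35)*(-26/11) = -11830/11 - 26*I*√35/11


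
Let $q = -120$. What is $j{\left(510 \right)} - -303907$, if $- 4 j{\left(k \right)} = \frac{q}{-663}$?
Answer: $\frac{67163437}{221} \approx 3.0391 \cdot 10^{5}$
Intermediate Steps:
$j{\left(k \right)} = - \frac{10}{221}$ ($j{\left(k \right)} = - \frac{\left(-120\right) \frac{1}{-663}}{4} = - \frac{\left(-120\right) \left(- \frac{1}{663}\right)}{4} = \left(- \frac{1}{4}\right) \frac{40}{221} = - \frac{10}{221}$)
$j{\left(510 \right)} - -303907 = - \frac{10}{221} - -303907 = - \frac{10}{221} + 303907 = \frac{67163437}{221}$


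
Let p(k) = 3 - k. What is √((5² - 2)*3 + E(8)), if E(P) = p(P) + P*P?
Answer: 8*√2 ≈ 11.314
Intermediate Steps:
E(P) = 3 + P² - P (E(P) = (3 - P) + P*P = (3 - P) + P² = 3 + P² - P)
√((5² - 2)*3 + E(8)) = √((5² - 2)*3 + (3 + 8² - 1*8)) = √((25 - 2)*3 + (3 + 64 - 8)) = √(23*3 + 59) = √(69 + 59) = √128 = 8*√2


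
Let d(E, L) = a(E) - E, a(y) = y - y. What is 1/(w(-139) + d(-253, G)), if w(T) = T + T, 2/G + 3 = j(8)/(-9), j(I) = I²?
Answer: -1/25 ≈ -0.040000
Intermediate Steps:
a(y) = 0
G = -18/91 (G = 2/(-3 + 8²/(-9)) = 2/(-3 + 64*(-⅑)) = 2/(-3 - 64/9) = 2/(-91/9) = 2*(-9/91) = -18/91 ≈ -0.19780)
d(E, L) = -E (d(E, L) = 0 - E = -E)
w(T) = 2*T
1/(w(-139) + d(-253, G)) = 1/(2*(-139) - 1*(-253)) = 1/(-278 + 253) = 1/(-25) = -1/25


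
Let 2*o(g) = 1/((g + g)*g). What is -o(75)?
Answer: -1/22500 ≈ -4.4444e-5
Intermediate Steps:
o(g) = 1/(4*g²) (o(g) = (1/((g + g)*g))/2 = (1/(((2*g))*g))/2 = ((1/(2*g))/g)/2 = (1/(2*g²))/2 = 1/(4*g²))
-o(75) = -1/(4*75²) = -1/(4*5625) = -1*1/22500 = -1/22500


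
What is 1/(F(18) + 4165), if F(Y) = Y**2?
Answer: 1/4489 ≈ 0.00022277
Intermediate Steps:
1/(F(18) + 4165) = 1/(18**2 + 4165) = 1/(324 + 4165) = 1/4489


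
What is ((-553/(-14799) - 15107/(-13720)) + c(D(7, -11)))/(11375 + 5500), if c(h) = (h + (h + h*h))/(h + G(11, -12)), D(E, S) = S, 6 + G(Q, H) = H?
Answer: -13397671783/99363815775000 ≈ -0.00013483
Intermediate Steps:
G(Q, H) = -6 + H
c(h) = (h² + 2*h)/(-18 + h) (c(h) = (h + (h + h*h))/(h + (-6 - 12)) = (h + (h + h²))/(h - 18) = (h² + 2*h)/(-18 + h))
((-553/(-14799) - 15107/(-13720)) + c(D(7, -11)))/(11375 + 5500) = ((-553/(-14799) - 15107/(-13720)) - 11*(2 - 11)/(-18 - 11))/(11375 + 5500) = ((-553*(-1/14799) - 15107*(-1/13720)) - 11*(-9)/(-29))/16875 = ((553/14799 + 15107/13720) - 11*(-1/29)*(-9))*(1/16875) = (231155653/203042280 - 99/29)*(1/16875) = -13397671783/5888226120*1/16875 = -13397671783/99363815775000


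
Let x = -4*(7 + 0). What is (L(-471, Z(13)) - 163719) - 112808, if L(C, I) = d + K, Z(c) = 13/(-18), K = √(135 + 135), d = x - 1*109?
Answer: -276664 + 3*√30 ≈ -2.7665e+5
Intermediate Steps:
x = -28 (x = -4*7 = -28)
d = -137 (d = -28 - 1*109 = -28 - 109 = -137)
K = 3*√30 (K = √270 = 3*√30 ≈ 16.432)
Z(c) = -13/18 (Z(c) = 13*(-1/18) = -13/18)
L(C, I) = -137 + 3*√30
(L(-471, Z(13)) - 163719) - 112808 = ((-137 + 3*√30) - 163719) - 112808 = (-163856 + 3*√30) - 112808 = -276664 + 3*√30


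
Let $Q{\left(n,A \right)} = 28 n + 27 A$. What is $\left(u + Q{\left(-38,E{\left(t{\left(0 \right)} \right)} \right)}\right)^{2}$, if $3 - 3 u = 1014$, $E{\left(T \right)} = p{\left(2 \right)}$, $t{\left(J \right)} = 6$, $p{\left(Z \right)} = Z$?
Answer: $1814409$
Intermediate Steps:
$E{\left(T \right)} = 2$
$Q{\left(n,A \right)} = 27 A + 28 n$
$u = -337$ ($u = 1 - 338 = -337$)
$\left(u + Q{\left(-38,E{\left(t{\left(0 \right)} \right)} \right)}\right)^{2} = \left(-337 + \left(27 \cdot 2 + 28 \left(-38\right)\right)\right)^{2} = \left(-337 + \left(54 - 1064\right)\right)^{2} = \left(-337 - 1010\right)^{2} = \left(-1347\right)^{2} = 1814409$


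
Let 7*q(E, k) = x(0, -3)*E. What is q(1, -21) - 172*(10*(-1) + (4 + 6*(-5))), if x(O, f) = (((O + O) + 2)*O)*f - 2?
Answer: 43342/7 ≈ 6191.7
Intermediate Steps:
x(O, f) = -2 + O*f*(2 + 2*O) (x(O, f) = ((2*O + 2)*O)*f - 2 = ((2 + 2*O)*O)*f - 2 = (O*(2 + 2*O))*f - 2 = O*f*(2 + 2*O) - 2 = -2 + O*f*(2 + 2*O))
q(E, k) = -2*E/7 (q(E, k) = ((-2 + 2*0*(-3) + 2*(-3)*0²)*E)/7 = ((-2 + 0 + 2*(-3)*0)*E)/7 = ((-2 + 0 + 0)*E)/7 = (-2*E)/7 = -2*E/7)
q(1, -21) - 172*(10*(-1) + (4 + 6*(-5))) = -2/7*1 - 172*(10*(-1) + (4 + 6*(-5))) = -2/7 - 172*(-10 + (4 - 30)) = -2/7 - 172*(-10 - 26) = -2/7 - 172*(-36) = -2/7 + 6192 = 43342/7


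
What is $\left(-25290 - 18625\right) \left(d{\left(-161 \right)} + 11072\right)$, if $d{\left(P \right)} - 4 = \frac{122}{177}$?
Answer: $- \frac{86098607210}{177} \approx -4.8643 \cdot 10^{8}$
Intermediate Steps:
$d{\left(P \right)} = \frac{830}{177}$ ($d{\left(P \right)} = 4 + \frac{122}{177} = \frac{830}{177}$)
$\left(-25290 - 18625\right) \left(d{\left(-161 \right)} + 11072\right) = \left(-25290 - 18625\right) \left(\frac{830}{177} + 11072\right) = \left(-43915\right) \frac{1960574}{177} = - \frac{86098607210}{177}$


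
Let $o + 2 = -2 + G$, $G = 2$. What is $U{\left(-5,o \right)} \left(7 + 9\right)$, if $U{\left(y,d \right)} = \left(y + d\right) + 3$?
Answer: $-64$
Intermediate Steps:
$o = -2$ ($o = -2 + \left(-2 + 2\right) = -2 + 0 = -2$)
$U{\left(y,d \right)} = 3 + d + y$ ($U{\left(y,d \right)} = \left(d + y\right) + 3 = 3 + d + y$)
$U{\left(-5,o \right)} \left(7 + 9\right) = \left(3 - 2 - 5\right) \left(7 + 9\right) = \left(-4\right) 16 = -64$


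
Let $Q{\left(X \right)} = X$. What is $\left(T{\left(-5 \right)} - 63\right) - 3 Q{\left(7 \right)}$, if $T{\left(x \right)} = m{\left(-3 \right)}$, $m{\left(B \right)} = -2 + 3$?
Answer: $-83$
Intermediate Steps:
$m{\left(B \right)} = 1$
$T{\left(x \right)} = 1$
$\left(T{\left(-5 \right)} - 63\right) - 3 Q{\left(7 \right)} = \left(1 - 63\right) - 21 = -62 - 21 = -83$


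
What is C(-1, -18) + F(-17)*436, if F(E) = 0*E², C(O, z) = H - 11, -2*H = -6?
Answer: -8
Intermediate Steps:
H = 3 (H = -½*(-6) = 3)
C(O, z) = -8 (C(O, z) = 3 - 11 = -8)
F(E) = 0
C(-1, -18) + F(-17)*436 = -8 + 0*436 = -8 + 0 = -8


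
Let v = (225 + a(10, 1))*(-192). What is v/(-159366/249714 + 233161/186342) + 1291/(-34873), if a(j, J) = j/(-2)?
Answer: -423108823254492181/6140874136103 ≈ -68900.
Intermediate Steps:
a(j, J) = -j/2 (a(j, J) = j*(-½) = -j/2)
v = -42240 (v = (225 - ½*10)*(-192) = (225 - 5)*(-192) = 220*(-192) = -42240)
v/(-159366/249714 + 233161/186342) + 1291/(-34873) = -42240/(-159366/249714 + 233161/186342) + 1291/(-34873) = -42240/(-159366*1/249714 + 233161*(1/186342)) + 1291*(-1/34873) = -42240/(-26561/41619 + 233161/186342) - 1291/34873 = -42240/528277533/861707522 - 1291/34873 = -42240*861707522/528277533 - 1291/34873 = -12132841909760/176092511 - 1291/34873 = -423108823254492181/6140874136103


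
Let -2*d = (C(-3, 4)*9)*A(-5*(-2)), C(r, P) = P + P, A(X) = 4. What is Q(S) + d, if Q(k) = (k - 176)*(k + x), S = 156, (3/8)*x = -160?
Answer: 15808/3 ≈ 5269.3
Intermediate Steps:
x = -1280/3 (x = (8/3)*(-160) = -1280/3 ≈ -426.67)
C(r, P) = 2*P
Q(k) = (-176 + k)*(-1280/3 + k) (Q(k) = (k - 176)*(k - 1280/3) = (-176 + k)*(-1280/3 + k))
d = -144 (d = -(2*4)*9*4/2 = -8*9*4/2 = -36*4 = -½*288 = -144)
Q(S) + d = (225280/3 + 156² - 1808/3*156) - 144 = (225280/3 + 24336 - 94016) - 144 = 16240/3 - 144 = 15808/3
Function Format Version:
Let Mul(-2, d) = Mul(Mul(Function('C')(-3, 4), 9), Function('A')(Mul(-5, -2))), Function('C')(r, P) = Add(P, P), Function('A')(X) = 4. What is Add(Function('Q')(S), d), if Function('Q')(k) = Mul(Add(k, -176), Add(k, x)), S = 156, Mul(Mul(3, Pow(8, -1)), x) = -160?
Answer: Rational(15808, 3) ≈ 5269.3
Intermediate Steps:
x = Rational(-1280, 3) (x = Mul(Rational(8, 3), -160) = Rational(-1280, 3) ≈ -426.67)
Function('C')(r, P) = Mul(2, P)
Function('Q')(k) = Mul(Add(-176, k), Add(Rational(-1280, 3), k)) (Function('Q')(k) = Mul(Add(k, -176), Add(k, Rational(-1280, 3))) = Mul(Add(-176, k), Add(Rational(-1280, 3), k)))
d = -144 (d = Mul(Rational(-1, 2), Mul(Mul(Mul(2, 4), 9), 4)) = Mul(Rational(-1, 2), Mul(Mul(8, 9), 4)) = Mul(Rational(-1, 2), Mul(72, 4)) = Mul(Rational(-1, 2), 288) = -144)
Add(Function('Q')(S), d) = Add(Add(Rational(225280, 3), Pow(156, 2), Mul(Rational(-1808, 3), 156)), -144) = Add(Add(Rational(225280, 3), 24336, -94016), -144) = Add(Rational(16240, 3), -144) = Rational(15808, 3)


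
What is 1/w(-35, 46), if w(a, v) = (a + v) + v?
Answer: 1/57 ≈ 0.017544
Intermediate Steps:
w(a, v) = a + 2*v
1/w(-35, 46) = 1/(-35 + 2*46) = 1/(-35 + 92) = 1/57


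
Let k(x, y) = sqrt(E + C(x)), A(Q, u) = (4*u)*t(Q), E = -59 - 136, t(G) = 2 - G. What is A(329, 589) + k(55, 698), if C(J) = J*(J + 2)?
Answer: -770412 + 14*sqrt(15) ≈ -7.7036e+5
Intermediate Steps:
C(J) = J*(2 + J)
E = -195
A(Q, u) = 4*u*(2 - Q) (A(Q, u) = (4*u)*(2 - Q) = 4*u*(2 - Q))
k(x, y) = sqrt(-195 + x*(2 + x))
A(329, 589) + k(55, 698) = 4*589*(2 - 1*329) + sqrt(-195 + 55*(2 + 55)) = 4*589*(2 - 329) + sqrt(-195 + 55*57) = 4*589*(-327) + sqrt(-195 + 3135) = -770412 + sqrt(2940) = -770412 + 14*sqrt(15)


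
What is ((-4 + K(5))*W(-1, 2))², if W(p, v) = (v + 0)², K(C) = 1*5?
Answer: 16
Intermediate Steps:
K(C) = 5
W(p, v) = v²
((-4 + K(5))*W(-1, 2))² = ((-4 + 5)*2²)² = (1*4)² = 4² = 16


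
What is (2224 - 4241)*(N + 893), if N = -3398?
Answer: 5052585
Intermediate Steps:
(2224 - 4241)*(N + 893) = (2224 - 4241)*(-3398 + 893) = -2017*(-2505) = 5052585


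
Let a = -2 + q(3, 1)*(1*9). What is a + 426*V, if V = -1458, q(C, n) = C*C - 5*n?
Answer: -621074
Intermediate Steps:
q(C, n) = C² - 5*n
a = 34 (a = -2 + (3² - 5*1)*(1*9) = -2 + (9 - 5)*9 = -2 + 4*9 = -2 + 36 = 34)
a + 426*V = 34 + 426*(-1458) = 34 - 621108 = -621074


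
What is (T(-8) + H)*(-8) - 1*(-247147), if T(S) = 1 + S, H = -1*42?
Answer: 247539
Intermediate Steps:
H = -42
(T(-8) + H)*(-8) - 1*(-247147) = ((1 - 8) - 42)*(-8) - 1*(-247147) = (-7 - 42)*(-8) + 247147 = -49*(-8) + 247147 = 392 + 247147 = 247539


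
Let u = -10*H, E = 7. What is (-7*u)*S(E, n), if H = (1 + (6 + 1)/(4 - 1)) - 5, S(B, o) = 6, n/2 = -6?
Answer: -700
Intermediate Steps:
n = -12 (n = 2*(-6) = -12)
H = -5/3 (H = (1 + 7/3) - 5 = 10/3 - 5 = -5/3 ≈ -1.6667)
u = 50/3 (u = -10*(-5/3) = 50/3 ≈ 16.667)
(-7*u)*S(E, n) = -7*50/3*6 = -350/3*6 = -700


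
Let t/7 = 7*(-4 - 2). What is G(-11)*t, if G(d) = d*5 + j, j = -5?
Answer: 17640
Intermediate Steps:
t = -294 (t = 7*(7*(-4 - 2)) = 7*(7*(-6)) = 7*(-42) = -294)
G(d) = -5 + 5*d (G(d) = d*5 - 5 = 5*d - 5 = -5 + 5*d)
G(-11)*t = (-5 + 5*(-11))*(-294) = (-5 - 55)*(-294) = -60*(-294) = 17640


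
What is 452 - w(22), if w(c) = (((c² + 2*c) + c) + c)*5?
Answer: -2408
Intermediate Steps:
w(c) = 5*c² + 20*c (w(c) = ((c² + 3*c) + c)*5 = (c² + 4*c)*5 = 5*c² + 20*c)
452 - w(22) = 452 - 5*22*(4 + 22) = 452 - 5*22*26 = 452 - 1*2860 = 452 - 2860 = -2408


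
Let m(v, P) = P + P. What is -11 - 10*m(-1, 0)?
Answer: -11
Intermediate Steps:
m(v, P) = 2*P
-11 - 10*m(-1, 0) = -11 - 20*0 = -11 - 10*0 = -11 + 0 = -11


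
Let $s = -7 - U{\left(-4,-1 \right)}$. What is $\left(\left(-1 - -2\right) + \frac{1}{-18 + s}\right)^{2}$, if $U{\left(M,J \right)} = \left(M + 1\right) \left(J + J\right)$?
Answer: $\frac{900}{961} \approx 0.93652$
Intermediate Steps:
$U{\left(M,J \right)} = 2 J \left(1 + M\right)$ ($U{\left(M,J \right)} = \left(1 + M\right) 2 J = 2 J \left(1 + M\right)$)
$s = -13$ ($s = -7 - 2 \left(-1\right) \left(1 - 4\right) = -7 - 2 \left(-1\right) \left(-3\right) = -7 - 6 = -13$)
$\left(\left(-1 - -2\right) + \frac{1}{-18 + s}\right)^{2} = \left(\left(-1 - -2\right) + \frac{1}{-18 - 13}\right)^{2} = \left(\left(-1 + 2\right) + \frac{1}{-31}\right)^{2} = \left(1 - \frac{1}{31}\right)^{2} = \left(\frac{30}{31}\right)^{2} = \frac{900}{961}$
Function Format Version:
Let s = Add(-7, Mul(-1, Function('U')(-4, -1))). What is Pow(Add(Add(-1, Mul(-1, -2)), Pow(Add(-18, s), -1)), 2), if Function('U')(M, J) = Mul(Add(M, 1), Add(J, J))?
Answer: Rational(900, 961) ≈ 0.93652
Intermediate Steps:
Function('U')(M, J) = Mul(2, J, Add(1, M)) (Function('U')(M, J) = Mul(Add(1, M), Mul(2, J)) = Mul(2, J, Add(1, M)))
s = -13 (s = Add(-7, Mul(-1, Mul(2, -1, Add(1, -4)))) = Add(-7, Mul(-1, Mul(2, -1, -3))) = Add(-7, Mul(-1, 6)) = Add(-7, -6) = -13)
Pow(Add(Add(-1, Mul(-1, -2)), Pow(Add(-18, s), -1)), 2) = Pow(Add(Add(-1, Mul(-1, -2)), Pow(Add(-18, -13), -1)), 2) = Pow(Add(Add(-1, 2), Pow(-31, -1)), 2) = Pow(Add(1, Rational(-1, 31)), 2) = Pow(Rational(30, 31), 2) = Rational(900, 961)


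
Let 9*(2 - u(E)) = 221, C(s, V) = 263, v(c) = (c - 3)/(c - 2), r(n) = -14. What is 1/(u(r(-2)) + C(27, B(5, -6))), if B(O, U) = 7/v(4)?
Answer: 9/2164 ≈ 0.0041590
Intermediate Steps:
v(c) = (-3 + c)/(-2 + c)
B(O, U) = 14 (B(O, U) = 7/(((-3 + 4)/(-2 + 4))) = 7/((1/2)) = 7/(((½)*1)) = 7/(½) = 7*2 = 14)
u(E) = -203/9 (u(E) = 2 - ⅑*221 = 2 - 221/9 = -203/9)
1/(u(r(-2)) + C(27, B(5, -6))) = 1/(-203/9 + 263) = 1/(2164/9) = 9/2164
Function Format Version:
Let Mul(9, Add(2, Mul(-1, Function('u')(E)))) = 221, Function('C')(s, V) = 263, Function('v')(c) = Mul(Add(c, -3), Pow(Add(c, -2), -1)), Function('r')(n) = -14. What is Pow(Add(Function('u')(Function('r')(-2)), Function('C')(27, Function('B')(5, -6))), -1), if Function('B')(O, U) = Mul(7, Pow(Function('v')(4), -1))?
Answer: Rational(9, 2164) ≈ 0.0041590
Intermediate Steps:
Function('v')(c) = Mul(Pow(Add(-2, c), -1), Add(-3, c)) (Function('v')(c) = Mul(Add(-3, c), Pow(Add(-2, c), -1)) = Mul(Pow(Add(-2, c), -1), Add(-3, c)))
Function('B')(O, U) = 14 (Function('B')(O, U) = Mul(7, Pow(Mul(Pow(Add(-2, 4), -1), Add(-3, 4)), -1)) = Mul(7, Pow(Mul(Pow(2, -1), 1), -1)) = Mul(7, Pow(Mul(Rational(1, 2), 1), -1)) = Mul(7, Pow(Rational(1, 2), -1)) = Mul(7, 2) = 14)
Function('u')(E) = Rational(-203, 9) (Function('u')(E) = Add(2, Mul(Rational(-1, 9), 221)) = Add(2, Rational(-221, 9)) = Rational(-203, 9))
Pow(Add(Function('u')(Function('r')(-2)), Function('C')(27, Function('B')(5, -6))), -1) = Pow(Add(Rational(-203, 9), 263), -1) = Pow(Rational(2164, 9), -1) = Rational(9, 2164)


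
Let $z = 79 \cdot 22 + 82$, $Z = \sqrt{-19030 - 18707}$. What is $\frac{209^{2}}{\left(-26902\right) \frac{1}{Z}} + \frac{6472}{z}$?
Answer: $\frac{1618}{455} - \frac{131043 i \sqrt{4193}}{26902} \approx 3.556 - 315.42 i$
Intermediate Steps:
$Z = 3 i \sqrt{4193}$ ($Z = \sqrt{-37737} = 3 i \sqrt{4193} \approx 194.26 i$)
$z = 1820$ ($z = 1738 + 82 = 1820$)
$\frac{209^{2}}{\left(-26902\right) \frac{1}{Z}} + \frac{6472}{z} = \frac{209^{2}}{\left(-26902\right) \frac{1}{3 i \sqrt{4193}}} + \frac{6472}{1820} = \frac{43681}{\left(-26902\right) \left(- \frac{i \sqrt{4193}}{12579}\right)} + 6472 \cdot \frac{1}{1820} = \frac{43681}{\frac{26902}{12579} i \sqrt{4193}} + \frac{1618}{455} = 43681 \left(- \frac{3 i \sqrt{4193}}{26902}\right) + \frac{1618}{455} = - \frac{131043 i \sqrt{4193}}{26902} + \frac{1618}{455} = \frac{1618}{455} - \frac{131043 i \sqrt{4193}}{26902}$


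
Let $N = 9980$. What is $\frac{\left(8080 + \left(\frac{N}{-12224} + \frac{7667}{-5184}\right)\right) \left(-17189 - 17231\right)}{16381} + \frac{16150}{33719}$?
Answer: $- \frac{2320596498843943885}{136726742036304} \approx -16973.0$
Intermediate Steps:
$\frac{\left(8080 + \left(\frac{N}{-12224} + \frac{7667}{-5184}\right)\right) \left(-17189 - 17231\right)}{16381} + \frac{16150}{33719} = \frac{\left(8080 + \left(\frac{9980}{-12224} + \frac{7667}{-5184}\right)\right) \left(-17189 - 17231\right)}{16381} + \frac{16150}{33719} = \left(8080 + \left(9980 \left(- \frac{1}{12224}\right) + 7667 \left(- \frac{1}{5184}\right)\right)\right) \left(-34420\right) \frac{1}{16381} + 16150 \cdot \frac{1}{33719} = \left(8080 - \frac{2272777}{990144}\right) \left(-34420\right) \frac{1}{16381} + \frac{16150}{33719} = \frac{7998090743}{990144} \left(-34420\right) \frac{1}{16381} + \frac{16150}{33719} = \left(- \frac{68823570843515}{247536}\right) \frac{1}{16381} + \frac{16150}{33719} = - \frac{68823570843515}{4054887216} + \frac{16150}{33719} = - \frac{2320596498843943885}{136726742036304}$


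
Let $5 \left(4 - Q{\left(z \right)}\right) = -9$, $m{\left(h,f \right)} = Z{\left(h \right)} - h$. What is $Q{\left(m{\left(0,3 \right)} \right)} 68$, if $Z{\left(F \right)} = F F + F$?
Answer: $\frac{1972}{5} \approx 394.4$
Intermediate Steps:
$Z{\left(F \right)} = F + F^{2}$ ($Z{\left(F \right)} = F^{2} + F = F + F^{2}$)
$m{\left(h,f \right)} = - h + h \left(1 + h\right)$ ($m{\left(h,f \right)} = h \left(1 + h\right) - h = - h + h \left(1 + h\right)$)
$Q{\left(z \right)} = \frac{29}{5}$ ($Q{\left(z \right)} = 4 - - \frac{9}{5} = 4 + \frac{9}{5} = \frac{29}{5}$)
$Q{\left(m{\left(0,3 \right)} \right)} 68 = \frac{29}{5} \cdot 68 = \frac{1972}{5}$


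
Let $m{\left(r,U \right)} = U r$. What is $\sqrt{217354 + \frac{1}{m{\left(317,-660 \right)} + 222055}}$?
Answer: $\frac{\sqrt{35806294815485}}{12835} \approx 466.21$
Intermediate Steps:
$\sqrt{217354 + \frac{1}{m{\left(317,-660 \right)} + 222055}} = \sqrt{217354 + \frac{1}{\left(-660\right) 317 + 222055}} = \sqrt{217354 + \frac{1}{-209220 + 222055}} = \sqrt{217354 + \frac{1}{12835}} = \sqrt{\frac{2789738591}{12835}} = \frac{\sqrt{35806294815485}}{12835}$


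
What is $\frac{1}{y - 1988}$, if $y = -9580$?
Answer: $- \frac{1}{11568} \approx -8.6445 \cdot 10^{-5}$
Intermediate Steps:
$\frac{1}{y - 1988} = \frac{1}{-9580 - 1988} = \frac{1}{-11568} = - \frac{1}{11568}$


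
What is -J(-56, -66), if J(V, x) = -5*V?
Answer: -280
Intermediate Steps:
-J(-56, -66) = -(-5)*(-56) = -1*280 = -280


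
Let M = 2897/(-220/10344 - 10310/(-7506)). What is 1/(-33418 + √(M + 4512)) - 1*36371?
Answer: -8076990700177779894/222072274436569 - √127355667144211110/4885590037604518 ≈ -36371.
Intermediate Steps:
M = 9372044142/4374805 (M = 2897/(-220*1/10344 - 10310*(-1/7506)) = 2897/(-55/2586 + 5155/3753) = 2897/(4374805/3235086) = 2897*(3235086/4374805) = 9372044142/4374805 ≈ 2142.3)
1/(-33418 + √(M + 4512)) - 1*36371 = 1/(-33418 + √(9372044142/4374805 + 4512)) - 1*36371 = 1/(-33418 + √(29111164302/4374805)) - 36371 = 1/(-33418 + √127355667144211110/4374805) - 36371 = -36371 + 1/(-33418 + √127355667144211110/4374805)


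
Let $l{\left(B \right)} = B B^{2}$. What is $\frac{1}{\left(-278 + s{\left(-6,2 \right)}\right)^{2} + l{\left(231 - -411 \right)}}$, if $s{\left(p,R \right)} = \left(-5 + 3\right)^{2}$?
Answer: $\frac{1}{264684364} \approx 3.7781 \cdot 10^{-9}$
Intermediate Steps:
$s{\left(p,R \right)} = 4$ ($s{\left(p,R \right)} = \left(-2\right)^{2} = 4$)
$l{\left(B \right)} = B^{3}$
$\frac{1}{\left(-278 + s{\left(-6,2 \right)}\right)^{2} + l{\left(231 - -411 \right)}} = \frac{1}{\left(-278 + 4\right)^{2} + \left(231 - -411\right)^{3}} = \frac{1}{\left(-274\right)^{2} + \left(231 + 411\right)^{3}} = \frac{1}{75076 + 642^{3}} = \frac{1}{75076 + 264609288} = \frac{1}{264684364}$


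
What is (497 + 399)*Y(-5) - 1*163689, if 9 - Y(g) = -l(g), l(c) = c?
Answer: -160105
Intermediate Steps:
Y(g) = 9 + g (Y(g) = 9 - (-1)*g = 9 + g)
(497 + 399)*Y(-5) - 1*163689 = (497 + 399)*(9 - 5) - 1*163689 = 896*4 - 163689 = 3584 - 163689 = -160105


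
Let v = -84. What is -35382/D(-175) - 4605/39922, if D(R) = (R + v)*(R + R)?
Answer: -914981727/1809464650 ≈ -0.50566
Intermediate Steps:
D(R) = 2*R*(-84 + R) (D(R) = (R - 84)*(R + R) = (-84 + R)*(2*R) = 2*R*(-84 + R))
-35382/D(-175) - 4605/39922 = -35382*(-1/(350*(-84 - 175))) - 4605/39922 = -35382/(2*(-175)*(-259)) - 4605*1/39922 = -35382/90650 - 4605/39922 = -35382*1/90650 - 4605/39922 = -17691/45325 - 4605/39922 = -914981727/1809464650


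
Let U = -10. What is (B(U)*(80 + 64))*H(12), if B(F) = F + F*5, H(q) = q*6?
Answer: -622080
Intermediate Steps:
H(q) = 6*q
B(F) = 6*F (B(F) = F + 5*F = 6*F)
(B(U)*(80 + 64))*H(12) = ((6*(-10))*(80 + 64))*(6*12) = -60*144*72 = -8640*72 = -622080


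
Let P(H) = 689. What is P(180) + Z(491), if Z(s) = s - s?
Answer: 689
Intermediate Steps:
Z(s) = 0
P(180) + Z(491) = 689 + 0 = 689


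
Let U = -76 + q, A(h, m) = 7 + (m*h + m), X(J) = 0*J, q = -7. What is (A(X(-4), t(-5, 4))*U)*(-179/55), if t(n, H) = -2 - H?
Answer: 14857/55 ≈ 270.13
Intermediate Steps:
X(J) = 0
A(h, m) = 7 + m + h*m (A(h, m) = 7 + (h*m + m) = 7 + (m + h*m) = 7 + m + h*m)
U = -83 (U = -76 - 7 = -83)
(A(X(-4), t(-5, 4))*U)*(-179/55) = ((7 + (-2 - 1*4) + 0*(-2 - 1*4))*(-83))*(-179/55) = ((7 + (-2 - 4) + 0*(-2 - 4))*(-83))*(-179*1/55) = ((7 - 6 + 0*(-6))*(-83))*(-179/55) = ((7 - 6 + 0)*(-83))*(-179/55) = (1*(-83))*(-179/55) = -83*(-179/55) = 14857/55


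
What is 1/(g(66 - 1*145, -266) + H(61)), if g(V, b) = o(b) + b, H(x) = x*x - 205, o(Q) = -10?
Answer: 1/3240 ≈ 0.00030864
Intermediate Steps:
H(x) = -205 + x**2 (H(x) = x**2 - 205 = -205 + x**2)
g(V, b) = -10 + b
1/(g(66 - 1*145, -266) + H(61)) = 1/((-10 - 266) + (-205 + 61**2)) = 1/(-276 + (-205 + 3721)) = 1/(-276 + 3516) = 1/3240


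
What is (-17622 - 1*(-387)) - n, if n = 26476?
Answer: -43711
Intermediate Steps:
(-17622 - 1*(-387)) - n = (-17622 - 1*(-387)) - 1*26476 = (-17622 + 387) - 26476 = -17235 - 26476 = -43711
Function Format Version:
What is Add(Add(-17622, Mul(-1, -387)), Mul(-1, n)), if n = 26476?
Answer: -43711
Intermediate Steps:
Add(Add(-17622, Mul(-1, -387)), Mul(-1, n)) = Add(Add(-17622, Mul(-1, -387)), Mul(-1, 26476)) = Add(Add(-17622, 387), -26476) = Add(-17235, -26476) = -43711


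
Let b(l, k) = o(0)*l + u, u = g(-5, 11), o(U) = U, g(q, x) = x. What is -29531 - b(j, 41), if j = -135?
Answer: -29542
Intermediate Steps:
u = 11
b(l, k) = 11 (b(l, k) = 0*l + 11 = 0 + 11 = 11)
-29531 - b(j, 41) = -29531 - 1*11 = -29531 - 11 = -29542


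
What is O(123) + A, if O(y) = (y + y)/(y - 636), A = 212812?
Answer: 36390770/171 ≈ 2.1281e+5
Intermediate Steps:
O(y) = 2*y/(-636 + y) (O(y) = (2*y)/(-636 + y) = 2*y/(-636 + y))
O(123) + A = 2*123/(-636 + 123) + 212812 = 2*123/(-513) + 212812 = 2*123*(-1/513) + 212812 = -82/171 + 212812 = 36390770/171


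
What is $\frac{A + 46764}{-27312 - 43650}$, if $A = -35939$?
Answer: $- \frac{10825}{70962} \approx -0.15255$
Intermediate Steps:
$\frac{A + 46764}{-27312 - 43650} = \frac{-35939 + 46764}{-27312 - 43650} = \frac{10825}{-70962} = 10825 \left(- \frac{1}{70962}\right) = - \frac{10825}{70962}$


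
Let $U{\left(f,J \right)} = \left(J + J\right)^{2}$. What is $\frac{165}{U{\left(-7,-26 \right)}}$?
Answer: $\frac{165}{2704} \approx 0.061021$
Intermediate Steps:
$U{\left(f,J \right)} = 4 J^{2}$ ($U{\left(f,J \right)} = \left(2 J\right)^{2} = 4 J^{2}$)
$\frac{165}{U{\left(-7,-26 \right)}} = \frac{165}{4 \left(-26\right)^{2}} = \frac{165}{4 \cdot 676} = \frac{165}{2704}$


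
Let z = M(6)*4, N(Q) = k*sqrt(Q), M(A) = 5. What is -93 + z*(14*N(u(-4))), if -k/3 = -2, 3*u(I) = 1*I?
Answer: -93 + 1120*I*sqrt(3) ≈ -93.0 + 1939.9*I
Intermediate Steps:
u(I) = I/3 (u(I) = (1*I)/3 = I/3)
k = 6 (k = -3*(-2) = 6)
N(Q) = 6*sqrt(Q)
z = 20 (z = 5*4 = 20)
-93 + z*(14*N(u(-4))) = -93 + 20*(14*(6*sqrt((1/3)*(-4)))) = -93 + 20*(14*(6*sqrt(-4/3))) = -93 + 20*(14*(6*(2*I*sqrt(3)/3))) = -93 + 20*(14*(4*I*sqrt(3))) = -93 + 20*(56*I*sqrt(3)) = -93 + 1120*I*sqrt(3)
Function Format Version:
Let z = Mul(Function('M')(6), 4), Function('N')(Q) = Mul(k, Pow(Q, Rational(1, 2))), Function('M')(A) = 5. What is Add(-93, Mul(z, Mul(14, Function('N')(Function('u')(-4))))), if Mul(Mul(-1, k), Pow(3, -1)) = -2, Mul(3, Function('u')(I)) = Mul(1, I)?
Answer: Add(-93, Mul(1120, I, Pow(3, Rational(1, 2)))) ≈ Add(-93.000, Mul(1939.9, I))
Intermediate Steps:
Function('u')(I) = Mul(Rational(1, 3), I) (Function('u')(I) = Mul(Rational(1, 3), Mul(1, I)) = Mul(Rational(1, 3), I))
k = 6 (k = Mul(-3, -2) = 6)
Function('N')(Q) = Mul(6, Pow(Q, Rational(1, 2)))
z = 20 (z = Mul(5, 4) = 20)
Add(-93, Mul(z, Mul(14, Function('N')(Function('u')(-4))))) = Add(-93, Mul(20, Mul(14, Mul(6, Pow(Mul(Rational(1, 3), -4), Rational(1, 2)))))) = Add(-93, Mul(20, Mul(14, Mul(6, Pow(Rational(-4, 3), Rational(1, 2)))))) = Add(-93, Mul(20, Mul(14, Mul(6, Mul(Rational(2, 3), I, Pow(3, Rational(1, 2))))))) = Add(-93, Mul(20, Mul(14, Mul(4, I, Pow(3, Rational(1, 2)))))) = Add(-93, Mul(20, Mul(56, I, Pow(3, Rational(1, 2))))) = Add(-93, Mul(1120, I, Pow(3, Rational(1, 2))))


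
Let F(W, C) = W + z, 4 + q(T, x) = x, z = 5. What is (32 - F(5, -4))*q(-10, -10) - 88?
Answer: -396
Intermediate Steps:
q(T, x) = -4 + x
F(W, C) = 5 + W (F(W, C) = W + 5 = 5 + W)
(32 - F(5, -4))*q(-10, -10) - 88 = (32 - (5 + 5))*(-4 - 10) - 88 = (32 - 1*10)*(-14) - 88 = (32 - 10)*(-14) - 88 = 22*(-14) - 88 = -308 - 88 = -396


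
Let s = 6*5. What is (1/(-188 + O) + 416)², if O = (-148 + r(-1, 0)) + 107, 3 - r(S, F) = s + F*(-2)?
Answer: 11341185025/65536 ≈ 1.7305e+5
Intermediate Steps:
s = 30
r(S, F) = -27 + 2*F (r(S, F) = 3 - (30 + F*(-2)) = 3 - (30 - 2*F) = 3 + (-30 + 2*F) = -27 + 2*F)
O = -68 (O = (-148 + (-27 + 2*0)) + 107 = (-148 + (-27 + 0)) + 107 = (-148 - 27) + 107 = -175 + 107 = -68)
(1/(-188 + O) + 416)² = (1/(-188 - 68) + 416)² = (1/(-256) + 416)² = (-1/256 + 416)² = (106495/256)² = 11341185025/65536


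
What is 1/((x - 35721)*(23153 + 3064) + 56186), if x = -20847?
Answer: -1/1482987070 ≈ -6.7431e-10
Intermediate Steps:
1/((x - 35721)*(23153 + 3064) + 56186) = 1/((-20847 - 35721)*(23153 + 3064) + 56186) = 1/(-56568*26217 + 56186) = 1/(-1483043256 + 56186) = 1/(-1482987070) = -1/1482987070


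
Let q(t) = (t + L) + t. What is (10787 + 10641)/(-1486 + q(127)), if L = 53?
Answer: -21428/1179 ≈ -18.175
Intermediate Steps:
q(t) = 53 + 2*t (q(t) = (t + 53) + t = (53 + t) + t = 53 + 2*t)
(10787 + 10641)/(-1486 + q(127)) = (10787 + 10641)/(-1486 + (53 + 2*127)) = 21428/(-1486 + (53 + 254)) = 21428/(-1486 + 307) = 21428/(-1179) = 21428*(-1/1179) = -21428/1179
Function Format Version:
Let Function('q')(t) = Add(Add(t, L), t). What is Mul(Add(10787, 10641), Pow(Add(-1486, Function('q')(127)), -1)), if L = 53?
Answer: Rational(-21428, 1179) ≈ -18.175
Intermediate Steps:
Function('q')(t) = Add(53, Mul(2, t)) (Function('q')(t) = Add(Add(t, 53), t) = Add(Add(53, t), t) = Add(53, Mul(2, t)))
Mul(Add(10787, 10641), Pow(Add(-1486, Function('q')(127)), -1)) = Mul(Add(10787, 10641), Pow(Add(-1486, Add(53, Mul(2, 127))), -1)) = Mul(21428, Pow(Add(-1486, Add(53, 254)), -1)) = Mul(21428, Pow(Add(-1486, 307), -1)) = Mul(21428, Pow(-1179, -1)) = Mul(21428, Rational(-1, 1179)) = Rational(-21428, 1179)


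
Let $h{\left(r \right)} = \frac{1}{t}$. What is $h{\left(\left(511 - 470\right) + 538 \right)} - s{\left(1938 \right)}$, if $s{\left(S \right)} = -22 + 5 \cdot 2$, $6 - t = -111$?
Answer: $\frac{1405}{117} \approx 12.009$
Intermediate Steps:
$t = 117$ ($t = 6 - -111 = 6 + 111 = 117$)
$s{\left(S \right)} = -12$ ($s{\left(S \right)} = -22 + 10 = -12$)
$h{\left(r \right)} = \frac{1}{117}$
$h{\left(\left(511 - 470\right) + 538 \right)} - s{\left(1938 \right)} = \frac{1}{117} - -12 = \frac{1}{117} + 12 = \frac{1405}{117}$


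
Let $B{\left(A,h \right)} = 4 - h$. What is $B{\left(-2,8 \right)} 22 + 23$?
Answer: $-65$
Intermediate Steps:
$B{\left(-2,8 \right)} 22 + 23 = \left(4 - 8\right) 22 + 23 = \left(-4\right) 22 + 23 = -88 + 23 = -65$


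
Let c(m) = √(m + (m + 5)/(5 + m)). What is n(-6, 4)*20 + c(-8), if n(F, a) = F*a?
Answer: -480 + I*√7 ≈ -480.0 + 2.6458*I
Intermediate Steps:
c(m) = √(1 + m) (c(m) = √(m + (5 + m)/(5 + m)) = √(m + 1) = √(1 + m))
n(-6, 4)*20 + c(-8) = -6*4*20 + √((5 - 8 - 8*(5 - 8))/(5 - 8)) = -24*20 + √((5 - 8 - 8*(-3))/(-3)) = -480 + √(-(5 - 8 + 24)/3) = -480 + √(-⅓*21) = -480 + √(-7) = -480 + I*√7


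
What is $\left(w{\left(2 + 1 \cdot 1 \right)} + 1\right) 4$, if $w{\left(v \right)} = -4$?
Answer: $-12$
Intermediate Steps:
$\left(w{\left(2 + 1 \cdot 1 \right)} + 1\right) 4 = \left(-4 + 1\right) 4 = \left(-3\right) 4 = -12$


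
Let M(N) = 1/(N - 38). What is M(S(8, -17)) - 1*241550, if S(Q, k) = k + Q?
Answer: -11352851/47 ≈ -2.4155e+5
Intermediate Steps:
S(Q, k) = Q + k
M(N) = 1/(-38 + N)
M(S(8, -17)) - 1*241550 = 1/(-38 + (8 - 17)) - 1*241550 = 1/(-38 - 9) - 241550 = 1/(-47) - 241550 = -1/47 - 241550 = -11352851/47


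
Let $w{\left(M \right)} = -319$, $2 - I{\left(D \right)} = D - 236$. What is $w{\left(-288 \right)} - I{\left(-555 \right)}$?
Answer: $-1112$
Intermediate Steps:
$I{\left(D \right)} = 238 - D$ ($I{\left(D \right)} = 2 - \left(D - 236\right) = 2 - \left(-236 + D\right) = 238 - D$)
$w{\left(-288 \right)} - I{\left(-555 \right)} = -319 - \left(238 - -555\right) = -319 - \left(238 + 555\right) = -319 - 793 = -1112$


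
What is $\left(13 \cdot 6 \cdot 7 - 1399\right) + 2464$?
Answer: $1611$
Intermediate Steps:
$\left(13 \cdot 6 \cdot 7 - 1399\right) + 2464 = \left(78 \cdot 7 - 1399\right) + 2464 = \left(546 - 1399\right) + 2464 = -853 + 2464 = 1611$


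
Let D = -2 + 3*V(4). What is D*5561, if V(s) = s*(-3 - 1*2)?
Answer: -344782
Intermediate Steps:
V(s) = -5*s (V(s) = s*(-3 - 2) = s*(-5) = -5*s)
D = -62 (D = -2 + 3*(-5*4) = -2 + 3*(-20) = -2 - 60 = -62)
D*5561 = -62*5561 = -344782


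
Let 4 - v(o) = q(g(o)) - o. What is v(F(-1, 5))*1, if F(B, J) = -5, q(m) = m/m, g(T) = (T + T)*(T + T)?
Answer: -2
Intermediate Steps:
g(T) = 4*T**2 (g(T) = (2*T)*(2*T) = 4*T**2)
q(m) = 1
v(o) = 3 + o (v(o) = 4 - (1 - o) = 4 + (-1 + o) = 3 + o)
v(F(-1, 5))*1 = (3 - 5)*1 = -2*1 = -2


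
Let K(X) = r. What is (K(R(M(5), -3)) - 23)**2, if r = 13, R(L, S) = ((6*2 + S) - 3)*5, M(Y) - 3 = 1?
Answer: 100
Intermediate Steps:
M(Y) = 4 (M(Y) = 3 + 1 = 4)
R(L, S) = 45 + 5*S (R(L, S) = ((12 + S) - 3)*5 = (9 + S)*5 = 45 + 5*S)
K(X) = 13
(K(R(M(5), -3)) - 23)**2 = (13 - 23)**2 = (-10)**2 = 100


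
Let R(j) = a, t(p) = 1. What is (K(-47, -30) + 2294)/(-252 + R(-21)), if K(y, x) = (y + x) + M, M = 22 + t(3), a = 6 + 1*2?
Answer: -560/61 ≈ -9.1803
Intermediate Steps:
a = 8 (a = 6 + 2 = 8)
M = 23 (M = 22 + 1 = 23)
R(j) = 8
K(y, x) = 23 + x + y (K(y, x) = (y + x) + 23 = (x + y) + 23 = 23 + x + y)
(K(-47, -30) + 2294)/(-252 + R(-21)) = ((23 - 30 - 47) + 2294)/(-252 + 8) = (-54 + 2294)/(-244) = 2240*(-1/244) = -560/61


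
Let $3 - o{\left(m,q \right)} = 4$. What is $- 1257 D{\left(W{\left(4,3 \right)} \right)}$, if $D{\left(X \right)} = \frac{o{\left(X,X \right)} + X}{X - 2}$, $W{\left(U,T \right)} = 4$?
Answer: $- \frac{3771}{2} \approx -1885.5$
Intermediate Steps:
$o{\left(m,q \right)} = -1$ ($o{\left(m,q \right)} = 3 - 4 = -1$)
$D{\left(X \right)} = \frac{-1 + X}{-2 + X}$ ($D{\left(X \right)} = \frac{-1 + X}{X - 2} = \frac{-1 + X}{-2 + X}$)
$- 1257 D{\left(W{\left(4,3 \right)} \right)} = - 1257 \frac{-1 + 4}{-2 + 4} = - 1257 \cdot \frac{1}{2} \cdot 3 = \left(-1257\right) \frac{3}{2} = - \frac{3771}{2}$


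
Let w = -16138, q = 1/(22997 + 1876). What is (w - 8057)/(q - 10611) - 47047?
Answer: -12416390679659/263927402 ≈ -47045.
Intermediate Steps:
q = 1/24873 ≈ 4.0204e-5
(w - 8057)/(q - 10611) - 47047 = (-16138 - 8057)/(1/24873 - 10611) - 47047 = -24195/(-263927402/24873) - 47047 = -24195*(-24873/263927402) - 47047 = 601802235/263927402 - 47047 = -12416390679659/263927402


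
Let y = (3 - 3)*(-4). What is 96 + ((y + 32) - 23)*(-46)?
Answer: -318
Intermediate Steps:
y = 0 (y = 0*(-4) = 0)
96 + ((y + 32) - 23)*(-46) = 96 + ((0 + 32) - 23)*(-46) = 96 + (32 - 23)*(-46) = 96 + 9*(-46) = 96 - 414 = -318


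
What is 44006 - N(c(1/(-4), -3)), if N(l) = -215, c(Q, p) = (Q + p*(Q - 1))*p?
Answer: 44221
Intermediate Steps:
c(Q, p) = p*(Q + p*(-1 + Q)) (c(Q, p) = (Q + p*(-1 + Q))*p = p*(Q + p*(-1 + Q)))
44006 - N(c(1/(-4), -3)) = 44006 - 1*(-215) = 44006 + 215 = 44221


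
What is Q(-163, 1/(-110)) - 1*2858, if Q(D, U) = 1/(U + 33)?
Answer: -10371572/3629 ≈ -2858.0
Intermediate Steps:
Q(D, U) = 1/(33 + U)
Q(-163, 1/(-110)) - 1*2858 = 1/(33 + 1/(-110)) - 1*2858 = 1/(33 - 1/110) - 2858 = 1/(3629/110) - 2858 = 110/3629 - 2858 = -10371572/3629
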